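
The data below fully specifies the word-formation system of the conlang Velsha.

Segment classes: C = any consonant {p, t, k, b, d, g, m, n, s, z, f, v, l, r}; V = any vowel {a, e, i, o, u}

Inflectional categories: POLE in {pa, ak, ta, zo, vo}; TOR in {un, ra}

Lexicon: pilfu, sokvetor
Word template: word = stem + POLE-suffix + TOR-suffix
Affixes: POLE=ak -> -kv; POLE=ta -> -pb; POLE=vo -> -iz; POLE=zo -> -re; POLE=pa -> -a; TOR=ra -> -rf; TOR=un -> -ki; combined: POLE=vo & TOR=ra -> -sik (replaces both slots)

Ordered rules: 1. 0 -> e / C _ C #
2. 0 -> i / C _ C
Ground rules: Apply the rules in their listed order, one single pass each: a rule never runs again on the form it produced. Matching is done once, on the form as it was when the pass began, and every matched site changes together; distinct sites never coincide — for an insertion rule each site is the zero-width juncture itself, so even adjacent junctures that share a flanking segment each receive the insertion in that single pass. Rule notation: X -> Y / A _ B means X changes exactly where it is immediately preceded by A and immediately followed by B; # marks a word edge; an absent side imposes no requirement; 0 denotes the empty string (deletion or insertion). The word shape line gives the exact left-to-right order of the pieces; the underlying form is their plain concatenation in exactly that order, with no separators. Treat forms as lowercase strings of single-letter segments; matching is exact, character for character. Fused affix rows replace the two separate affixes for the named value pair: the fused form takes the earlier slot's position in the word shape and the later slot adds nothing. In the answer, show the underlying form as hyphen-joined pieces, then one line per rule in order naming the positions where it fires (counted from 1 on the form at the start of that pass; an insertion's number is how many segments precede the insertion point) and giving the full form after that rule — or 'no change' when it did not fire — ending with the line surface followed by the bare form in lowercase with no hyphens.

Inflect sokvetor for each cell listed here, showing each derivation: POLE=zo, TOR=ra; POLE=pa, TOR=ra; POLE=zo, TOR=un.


cell POLE=zo, TOR=ra:
underlying: sokvetor-re-rf
1. 0 -> e / C _ C #: inserts after position(s) 11: sokvetorreref
2. 0 -> i / C _ C: inserts after position(s) 3, 8: sokivetorireref
surface: sokivetorireref

cell POLE=pa, TOR=ra:
underlying: sokvetor-a-rf
1. 0 -> e / C _ C #: inserts after position(s) 10: sokvetoraref
2. 0 -> i / C _ C: inserts after position(s) 3: sokivetoraref
surface: sokivetoraref

cell POLE=zo, TOR=un:
underlying: sokvetor-re-ki
1. 0 -> e / C _ C #: no change
2. 0 -> i / C _ C: inserts after position(s) 3, 8: sokivetorireki
surface: sokivetorireki


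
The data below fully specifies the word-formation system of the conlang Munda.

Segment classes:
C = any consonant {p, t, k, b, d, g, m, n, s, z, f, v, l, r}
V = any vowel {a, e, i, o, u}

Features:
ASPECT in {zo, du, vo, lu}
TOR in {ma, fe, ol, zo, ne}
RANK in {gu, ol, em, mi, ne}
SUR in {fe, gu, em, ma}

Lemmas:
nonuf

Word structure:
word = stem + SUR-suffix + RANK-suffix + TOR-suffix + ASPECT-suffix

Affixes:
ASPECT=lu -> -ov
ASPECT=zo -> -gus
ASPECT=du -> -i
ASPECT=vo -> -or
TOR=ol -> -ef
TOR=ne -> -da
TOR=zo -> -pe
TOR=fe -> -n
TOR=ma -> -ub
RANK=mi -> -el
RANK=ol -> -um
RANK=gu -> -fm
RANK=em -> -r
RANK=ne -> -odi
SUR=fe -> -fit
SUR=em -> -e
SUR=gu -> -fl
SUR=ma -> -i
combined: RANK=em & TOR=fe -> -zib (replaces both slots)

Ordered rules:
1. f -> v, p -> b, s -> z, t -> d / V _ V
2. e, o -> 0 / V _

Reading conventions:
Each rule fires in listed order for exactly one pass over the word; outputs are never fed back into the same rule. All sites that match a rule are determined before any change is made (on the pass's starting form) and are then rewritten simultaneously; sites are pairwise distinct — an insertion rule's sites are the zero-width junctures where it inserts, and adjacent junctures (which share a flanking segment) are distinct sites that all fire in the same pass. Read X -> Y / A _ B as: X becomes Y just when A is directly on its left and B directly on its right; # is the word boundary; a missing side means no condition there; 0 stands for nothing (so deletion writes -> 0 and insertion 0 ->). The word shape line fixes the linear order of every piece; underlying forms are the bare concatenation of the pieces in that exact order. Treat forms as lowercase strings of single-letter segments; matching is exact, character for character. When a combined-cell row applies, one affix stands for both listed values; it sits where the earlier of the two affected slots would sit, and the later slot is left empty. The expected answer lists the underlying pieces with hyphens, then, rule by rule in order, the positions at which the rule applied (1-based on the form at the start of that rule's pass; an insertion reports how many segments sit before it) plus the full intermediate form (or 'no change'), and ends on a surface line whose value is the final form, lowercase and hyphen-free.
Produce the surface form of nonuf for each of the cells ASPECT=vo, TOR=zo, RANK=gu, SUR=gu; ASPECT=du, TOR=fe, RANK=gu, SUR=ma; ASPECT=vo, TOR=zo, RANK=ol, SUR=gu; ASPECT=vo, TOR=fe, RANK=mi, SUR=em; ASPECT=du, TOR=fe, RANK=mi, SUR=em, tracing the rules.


cell ASPECT=vo, TOR=zo, RANK=gu, SUR=gu:
underlying: nonuf-fl-fm-pe-or
1. f -> v, p -> b, s -> z, t -> d / V _ V: no change
2. e, o -> 0 / V _: fires at position(s) 12: nonufflfmper
surface: nonufflfmper

cell ASPECT=du, TOR=fe, RANK=gu, SUR=ma:
underlying: nonuf-i-fm-n-i
1. f -> v, p -> b, s -> z, t -> d / V _ V: fires at position(s) 5: nonuvifmni
2. e, o -> 0 / V _: no change
surface: nonuvifmni

cell ASPECT=vo, TOR=zo, RANK=ol, SUR=gu:
underlying: nonuf-fl-um-pe-or
1. f -> v, p -> b, s -> z, t -> d / V _ V: no change
2. e, o -> 0 / V _: fires at position(s) 12: nonufflumper
surface: nonufflumper

cell ASPECT=vo, TOR=fe, RANK=mi, SUR=em:
underlying: nonuf-e-el-n-or
1. f -> v, p -> b, s -> z, t -> d / V _ V: fires at position(s) 5: nonuveelnor
2. e, o -> 0 / V _: fires at position(s) 7: nonuvelnor
surface: nonuvelnor

cell ASPECT=du, TOR=fe, RANK=mi, SUR=em:
underlying: nonuf-e-el-n-i
1. f -> v, p -> b, s -> z, t -> d / V _ V: fires at position(s) 5: nonuveelni
2. e, o -> 0 / V _: fires at position(s) 7: nonuvelni
surface: nonuvelni


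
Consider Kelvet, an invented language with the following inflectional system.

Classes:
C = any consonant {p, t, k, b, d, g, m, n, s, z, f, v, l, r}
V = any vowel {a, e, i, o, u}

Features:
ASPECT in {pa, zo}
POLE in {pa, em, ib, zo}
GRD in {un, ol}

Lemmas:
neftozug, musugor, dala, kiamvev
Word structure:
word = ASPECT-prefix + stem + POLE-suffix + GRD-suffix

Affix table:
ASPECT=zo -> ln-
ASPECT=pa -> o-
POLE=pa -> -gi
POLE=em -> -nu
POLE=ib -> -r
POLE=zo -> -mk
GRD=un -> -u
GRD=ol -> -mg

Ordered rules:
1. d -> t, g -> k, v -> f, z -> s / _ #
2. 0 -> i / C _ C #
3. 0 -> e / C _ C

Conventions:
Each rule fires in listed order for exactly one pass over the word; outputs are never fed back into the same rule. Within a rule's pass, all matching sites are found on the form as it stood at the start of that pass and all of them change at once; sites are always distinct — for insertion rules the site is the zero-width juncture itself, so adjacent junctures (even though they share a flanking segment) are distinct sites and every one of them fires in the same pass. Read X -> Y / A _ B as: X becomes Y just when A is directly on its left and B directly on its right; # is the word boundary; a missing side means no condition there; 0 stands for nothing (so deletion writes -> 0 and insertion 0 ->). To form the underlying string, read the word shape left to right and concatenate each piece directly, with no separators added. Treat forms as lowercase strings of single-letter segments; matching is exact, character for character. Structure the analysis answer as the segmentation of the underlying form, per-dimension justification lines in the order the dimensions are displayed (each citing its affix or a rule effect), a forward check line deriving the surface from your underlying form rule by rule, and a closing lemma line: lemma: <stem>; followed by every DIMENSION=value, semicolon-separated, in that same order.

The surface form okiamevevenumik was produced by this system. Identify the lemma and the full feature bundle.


underlying: o-kiamvev-nu-mg
ASPECT=pa - signalled by the affix o-
POLE=em - signalled by the affix -nu
GRD=ol - signalled by the affix -mg
check: okiamvevnumg -> okiamvevnumk -> okiamvevnumik -> okiamevevenumik
lemma: kiamvev; ASPECT=pa; POLE=em; GRD=ol


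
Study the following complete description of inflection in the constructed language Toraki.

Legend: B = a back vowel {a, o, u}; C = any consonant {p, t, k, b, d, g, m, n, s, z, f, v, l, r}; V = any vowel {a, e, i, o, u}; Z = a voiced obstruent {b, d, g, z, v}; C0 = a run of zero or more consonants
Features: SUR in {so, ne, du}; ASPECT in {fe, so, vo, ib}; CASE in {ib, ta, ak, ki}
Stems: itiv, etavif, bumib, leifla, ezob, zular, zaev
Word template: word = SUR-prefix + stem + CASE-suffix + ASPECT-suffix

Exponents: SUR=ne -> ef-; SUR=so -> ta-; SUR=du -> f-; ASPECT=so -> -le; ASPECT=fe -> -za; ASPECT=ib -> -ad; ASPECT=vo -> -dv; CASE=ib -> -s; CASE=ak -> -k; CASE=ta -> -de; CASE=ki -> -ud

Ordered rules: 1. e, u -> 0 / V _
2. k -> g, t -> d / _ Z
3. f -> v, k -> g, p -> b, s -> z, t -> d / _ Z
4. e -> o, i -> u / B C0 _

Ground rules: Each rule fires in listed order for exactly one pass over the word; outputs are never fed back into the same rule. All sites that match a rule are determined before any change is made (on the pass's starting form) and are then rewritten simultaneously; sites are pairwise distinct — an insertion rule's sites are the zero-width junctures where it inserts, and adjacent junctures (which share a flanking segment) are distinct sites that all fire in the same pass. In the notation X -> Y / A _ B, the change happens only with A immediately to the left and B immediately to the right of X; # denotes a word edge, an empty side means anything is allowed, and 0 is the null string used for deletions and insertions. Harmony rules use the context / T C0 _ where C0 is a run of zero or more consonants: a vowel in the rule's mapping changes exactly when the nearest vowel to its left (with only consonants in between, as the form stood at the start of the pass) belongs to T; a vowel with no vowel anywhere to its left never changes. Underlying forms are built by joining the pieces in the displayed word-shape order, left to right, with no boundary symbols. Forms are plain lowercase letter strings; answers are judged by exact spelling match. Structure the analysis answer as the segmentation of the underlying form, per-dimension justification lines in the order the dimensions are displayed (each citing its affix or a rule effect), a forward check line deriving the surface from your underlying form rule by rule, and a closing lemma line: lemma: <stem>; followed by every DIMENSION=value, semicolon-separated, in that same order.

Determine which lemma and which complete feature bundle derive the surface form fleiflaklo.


underlying: f-leifla-k-le
SUR=du - signalled by the affix f-
ASPECT=so - signalled by the affix -le
CASE=ak - signalled by the affix -k
check: fleiflakle -> fleiflakle -> fleiflakle -> fleiflakle -> fleiflaklo
lemma: leifla; SUR=du; ASPECT=so; CASE=ak


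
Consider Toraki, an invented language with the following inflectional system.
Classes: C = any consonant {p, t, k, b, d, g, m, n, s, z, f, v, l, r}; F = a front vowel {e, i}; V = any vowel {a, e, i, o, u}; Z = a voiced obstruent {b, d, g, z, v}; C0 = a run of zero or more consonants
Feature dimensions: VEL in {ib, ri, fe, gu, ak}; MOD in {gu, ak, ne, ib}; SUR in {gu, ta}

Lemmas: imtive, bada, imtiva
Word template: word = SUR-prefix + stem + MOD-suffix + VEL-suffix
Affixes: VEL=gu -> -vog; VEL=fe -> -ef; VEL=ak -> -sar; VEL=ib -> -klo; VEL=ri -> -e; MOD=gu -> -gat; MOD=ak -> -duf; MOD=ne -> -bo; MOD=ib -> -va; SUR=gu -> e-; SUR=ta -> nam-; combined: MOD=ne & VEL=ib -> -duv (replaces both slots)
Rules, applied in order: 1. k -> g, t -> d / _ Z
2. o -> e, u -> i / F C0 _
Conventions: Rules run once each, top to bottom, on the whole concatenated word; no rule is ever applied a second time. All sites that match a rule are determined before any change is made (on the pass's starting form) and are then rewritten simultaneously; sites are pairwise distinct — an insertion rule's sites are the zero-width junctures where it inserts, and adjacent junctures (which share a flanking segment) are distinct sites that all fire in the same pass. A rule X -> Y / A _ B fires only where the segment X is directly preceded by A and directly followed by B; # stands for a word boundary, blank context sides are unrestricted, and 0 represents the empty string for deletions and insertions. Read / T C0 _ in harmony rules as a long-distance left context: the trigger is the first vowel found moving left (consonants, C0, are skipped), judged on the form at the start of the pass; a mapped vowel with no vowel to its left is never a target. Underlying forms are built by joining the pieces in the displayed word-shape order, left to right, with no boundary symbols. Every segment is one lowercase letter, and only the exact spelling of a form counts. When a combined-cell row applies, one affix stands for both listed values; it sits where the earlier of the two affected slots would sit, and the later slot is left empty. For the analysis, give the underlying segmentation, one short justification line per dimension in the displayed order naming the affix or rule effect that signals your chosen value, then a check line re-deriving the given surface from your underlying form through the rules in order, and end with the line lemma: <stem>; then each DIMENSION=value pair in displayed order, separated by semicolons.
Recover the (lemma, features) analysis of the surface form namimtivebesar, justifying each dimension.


underlying: nam-imtive-bo-sar
VEL=ak - signalled by the affix -sar
MOD=ne - signalled by the affix -bo
SUR=ta - signalled by the affix nam-
check: namimtivebosar -> namimtivebosar -> namimtivebesar
lemma: imtive; VEL=ak; MOD=ne; SUR=ta


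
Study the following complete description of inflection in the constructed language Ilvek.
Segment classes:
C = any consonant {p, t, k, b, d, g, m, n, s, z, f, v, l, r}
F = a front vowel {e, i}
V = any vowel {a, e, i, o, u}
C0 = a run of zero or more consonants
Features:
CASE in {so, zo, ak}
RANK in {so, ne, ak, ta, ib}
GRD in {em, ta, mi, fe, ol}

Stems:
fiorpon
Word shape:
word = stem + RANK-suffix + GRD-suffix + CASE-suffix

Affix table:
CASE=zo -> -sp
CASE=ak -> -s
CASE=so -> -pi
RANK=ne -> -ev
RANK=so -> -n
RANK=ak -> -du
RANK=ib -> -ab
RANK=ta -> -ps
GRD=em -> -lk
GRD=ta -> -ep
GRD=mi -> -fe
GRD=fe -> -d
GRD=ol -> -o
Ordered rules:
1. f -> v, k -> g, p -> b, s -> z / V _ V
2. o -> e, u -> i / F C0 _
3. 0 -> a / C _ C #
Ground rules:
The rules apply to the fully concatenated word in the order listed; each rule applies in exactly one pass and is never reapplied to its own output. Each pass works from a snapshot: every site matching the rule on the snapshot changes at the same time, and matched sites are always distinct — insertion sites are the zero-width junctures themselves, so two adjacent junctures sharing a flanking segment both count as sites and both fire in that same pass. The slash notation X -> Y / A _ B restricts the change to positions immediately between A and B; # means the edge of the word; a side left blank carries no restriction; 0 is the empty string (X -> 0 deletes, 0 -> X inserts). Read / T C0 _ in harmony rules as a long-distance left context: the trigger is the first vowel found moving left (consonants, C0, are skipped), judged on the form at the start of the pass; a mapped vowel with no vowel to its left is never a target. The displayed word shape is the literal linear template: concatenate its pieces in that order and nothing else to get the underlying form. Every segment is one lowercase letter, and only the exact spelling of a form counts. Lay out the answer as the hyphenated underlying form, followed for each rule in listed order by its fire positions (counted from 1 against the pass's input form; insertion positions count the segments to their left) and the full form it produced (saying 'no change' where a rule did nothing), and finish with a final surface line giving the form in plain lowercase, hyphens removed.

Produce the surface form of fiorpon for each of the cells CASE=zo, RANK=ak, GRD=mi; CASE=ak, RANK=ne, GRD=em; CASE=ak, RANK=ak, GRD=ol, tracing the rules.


cell CASE=zo, RANK=ak, GRD=mi:
underlying: fiorpon-du-fe-sp
1. f -> v, k -> g, p -> b, s -> z / V _ V: fires at position(s) 10: fiorponduvesp
2. o -> e, u -> i / F C0 _: fires at position(s) 3: fierponduvesp
3. 0 -> a / C _ C #: inserts after position(s) 12: fierponduvesap
surface: fierponduvesap

cell CASE=ak, RANK=ne, GRD=em:
underlying: fiorpon-ev-lk-s
1. f -> v, k -> g, p -> b, s -> z / V _ V: no change
2. o -> e, u -> i / F C0 _: fires at position(s) 3: fierponevlks
3. 0 -> a / C _ C #: inserts after position(s) 11: fierponevlkas
surface: fierponevlkas

cell CASE=ak, RANK=ak, GRD=ol:
underlying: fiorpon-du-o-s
1. f -> v, k -> g, p -> b, s -> z / V _ V: no change
2. o -> e, u -> i / F C0 _: fires at position(s) 3: fierponduos
3. 0 -> a / C _ C #: no change
surface: fierponduos


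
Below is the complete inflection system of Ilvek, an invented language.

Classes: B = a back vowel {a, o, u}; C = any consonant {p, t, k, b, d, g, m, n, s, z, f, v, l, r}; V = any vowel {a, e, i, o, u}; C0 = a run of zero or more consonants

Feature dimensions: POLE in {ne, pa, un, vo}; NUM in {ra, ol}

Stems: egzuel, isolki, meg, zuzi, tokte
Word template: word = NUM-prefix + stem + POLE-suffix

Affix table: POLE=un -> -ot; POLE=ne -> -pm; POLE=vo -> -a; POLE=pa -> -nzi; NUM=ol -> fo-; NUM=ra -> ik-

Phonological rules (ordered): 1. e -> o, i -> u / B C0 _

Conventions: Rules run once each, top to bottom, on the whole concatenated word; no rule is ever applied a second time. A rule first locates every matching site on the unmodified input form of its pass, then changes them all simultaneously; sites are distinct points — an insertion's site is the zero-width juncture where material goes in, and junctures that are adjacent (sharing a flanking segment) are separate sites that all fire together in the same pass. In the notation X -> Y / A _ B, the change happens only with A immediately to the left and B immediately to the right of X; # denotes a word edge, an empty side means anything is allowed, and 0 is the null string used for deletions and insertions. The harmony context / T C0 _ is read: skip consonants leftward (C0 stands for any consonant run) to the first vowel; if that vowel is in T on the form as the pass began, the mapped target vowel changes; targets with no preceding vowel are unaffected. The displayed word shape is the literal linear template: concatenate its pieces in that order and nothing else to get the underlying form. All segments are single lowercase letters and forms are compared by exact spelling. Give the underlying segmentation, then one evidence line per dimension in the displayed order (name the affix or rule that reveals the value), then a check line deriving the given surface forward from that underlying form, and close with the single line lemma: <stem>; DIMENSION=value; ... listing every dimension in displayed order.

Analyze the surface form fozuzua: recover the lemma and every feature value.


underlying: fo-zuzi-a
POLE=vo - signalled by the affix -a
NUM=ol - signalled by the affix fo-
check: fozuzia -> fozuzua
lemma: zuzi; POLE=vo; NUM=ol


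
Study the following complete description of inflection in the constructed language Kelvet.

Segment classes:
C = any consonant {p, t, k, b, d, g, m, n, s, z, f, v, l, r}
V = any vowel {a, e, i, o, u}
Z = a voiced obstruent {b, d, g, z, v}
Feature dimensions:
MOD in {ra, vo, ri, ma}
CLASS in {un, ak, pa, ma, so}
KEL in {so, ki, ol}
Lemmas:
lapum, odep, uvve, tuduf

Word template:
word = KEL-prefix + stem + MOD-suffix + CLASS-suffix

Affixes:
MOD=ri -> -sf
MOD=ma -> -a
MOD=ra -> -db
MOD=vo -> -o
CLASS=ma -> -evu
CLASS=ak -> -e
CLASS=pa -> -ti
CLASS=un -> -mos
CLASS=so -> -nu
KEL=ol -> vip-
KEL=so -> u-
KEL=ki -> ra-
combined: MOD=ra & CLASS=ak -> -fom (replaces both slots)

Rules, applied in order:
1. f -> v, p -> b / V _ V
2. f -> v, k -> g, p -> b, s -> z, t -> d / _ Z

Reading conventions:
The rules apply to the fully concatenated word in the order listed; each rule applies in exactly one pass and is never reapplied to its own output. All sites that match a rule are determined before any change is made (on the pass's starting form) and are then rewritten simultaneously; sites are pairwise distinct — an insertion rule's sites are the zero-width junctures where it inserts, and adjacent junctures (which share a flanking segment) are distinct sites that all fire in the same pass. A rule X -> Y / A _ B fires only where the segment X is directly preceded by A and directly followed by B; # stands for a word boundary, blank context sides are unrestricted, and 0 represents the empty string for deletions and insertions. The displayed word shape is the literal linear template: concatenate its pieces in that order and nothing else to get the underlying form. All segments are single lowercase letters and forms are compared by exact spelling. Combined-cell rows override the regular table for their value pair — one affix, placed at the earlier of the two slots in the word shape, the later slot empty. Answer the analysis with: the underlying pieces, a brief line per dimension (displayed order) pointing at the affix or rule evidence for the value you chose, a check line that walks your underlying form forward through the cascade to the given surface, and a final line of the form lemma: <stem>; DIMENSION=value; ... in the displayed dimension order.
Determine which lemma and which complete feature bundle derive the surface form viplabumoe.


underlying: vip-lapum-o-e
MOD=vo - signalled by the affix -o
CLASS=ak - signalled by the affix -e
KEL=ol - signalled by the affix vip-
check: viplapumoe -> viplabumoe -> viplabumoe
lemma: lapum; MOD=vo; CLASS=ak; KEL=ol


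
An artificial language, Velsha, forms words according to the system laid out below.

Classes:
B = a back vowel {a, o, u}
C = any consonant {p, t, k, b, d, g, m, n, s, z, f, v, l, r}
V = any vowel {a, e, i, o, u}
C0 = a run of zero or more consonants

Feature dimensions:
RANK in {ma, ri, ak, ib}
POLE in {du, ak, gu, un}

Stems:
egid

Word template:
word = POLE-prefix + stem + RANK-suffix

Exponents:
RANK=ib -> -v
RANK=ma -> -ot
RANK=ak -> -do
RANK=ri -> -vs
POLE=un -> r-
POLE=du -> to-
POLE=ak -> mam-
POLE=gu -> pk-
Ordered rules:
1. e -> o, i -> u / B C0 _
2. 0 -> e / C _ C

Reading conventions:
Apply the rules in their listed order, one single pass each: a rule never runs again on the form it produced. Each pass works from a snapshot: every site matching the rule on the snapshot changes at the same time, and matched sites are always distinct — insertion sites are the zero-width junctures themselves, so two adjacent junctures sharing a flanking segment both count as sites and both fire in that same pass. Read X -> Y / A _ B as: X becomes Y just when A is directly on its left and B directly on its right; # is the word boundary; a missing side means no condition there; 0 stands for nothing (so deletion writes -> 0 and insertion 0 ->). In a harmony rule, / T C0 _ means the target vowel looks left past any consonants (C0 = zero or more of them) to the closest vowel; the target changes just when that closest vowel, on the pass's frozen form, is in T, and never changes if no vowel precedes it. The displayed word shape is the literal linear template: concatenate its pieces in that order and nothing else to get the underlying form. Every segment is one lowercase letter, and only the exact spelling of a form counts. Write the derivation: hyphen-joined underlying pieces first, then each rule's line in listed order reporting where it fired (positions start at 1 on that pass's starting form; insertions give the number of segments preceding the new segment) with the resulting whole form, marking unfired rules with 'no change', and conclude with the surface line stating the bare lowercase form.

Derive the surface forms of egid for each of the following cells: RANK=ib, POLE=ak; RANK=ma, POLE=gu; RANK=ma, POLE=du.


cell RANK=ib, POLE=ak:
underlying: mam-egid-v
1. e -> o, i -> u / B C0 _: fires at position(s) 4: mamogidv
2. 0 -> e / C _ C: inserts after position(s) 7: mamogidev
surface: mamogidev

cell RANK=ma, POLE=gu:
underlying: pk-egid-ot
1. e -> o, i -> u / B C0 _: no change
2. 0 -> e / C _ C: inserts after position(s) 1: pekegidot
surface: pekegidot

cell RANK=ma, POLE=du:
underlying: to-egid-ot
1. e -> o, i -> u / B C0 _: fires at position(s) 3: toogidot
2. 0 -> e / C _ C: no change
surface: toogidot


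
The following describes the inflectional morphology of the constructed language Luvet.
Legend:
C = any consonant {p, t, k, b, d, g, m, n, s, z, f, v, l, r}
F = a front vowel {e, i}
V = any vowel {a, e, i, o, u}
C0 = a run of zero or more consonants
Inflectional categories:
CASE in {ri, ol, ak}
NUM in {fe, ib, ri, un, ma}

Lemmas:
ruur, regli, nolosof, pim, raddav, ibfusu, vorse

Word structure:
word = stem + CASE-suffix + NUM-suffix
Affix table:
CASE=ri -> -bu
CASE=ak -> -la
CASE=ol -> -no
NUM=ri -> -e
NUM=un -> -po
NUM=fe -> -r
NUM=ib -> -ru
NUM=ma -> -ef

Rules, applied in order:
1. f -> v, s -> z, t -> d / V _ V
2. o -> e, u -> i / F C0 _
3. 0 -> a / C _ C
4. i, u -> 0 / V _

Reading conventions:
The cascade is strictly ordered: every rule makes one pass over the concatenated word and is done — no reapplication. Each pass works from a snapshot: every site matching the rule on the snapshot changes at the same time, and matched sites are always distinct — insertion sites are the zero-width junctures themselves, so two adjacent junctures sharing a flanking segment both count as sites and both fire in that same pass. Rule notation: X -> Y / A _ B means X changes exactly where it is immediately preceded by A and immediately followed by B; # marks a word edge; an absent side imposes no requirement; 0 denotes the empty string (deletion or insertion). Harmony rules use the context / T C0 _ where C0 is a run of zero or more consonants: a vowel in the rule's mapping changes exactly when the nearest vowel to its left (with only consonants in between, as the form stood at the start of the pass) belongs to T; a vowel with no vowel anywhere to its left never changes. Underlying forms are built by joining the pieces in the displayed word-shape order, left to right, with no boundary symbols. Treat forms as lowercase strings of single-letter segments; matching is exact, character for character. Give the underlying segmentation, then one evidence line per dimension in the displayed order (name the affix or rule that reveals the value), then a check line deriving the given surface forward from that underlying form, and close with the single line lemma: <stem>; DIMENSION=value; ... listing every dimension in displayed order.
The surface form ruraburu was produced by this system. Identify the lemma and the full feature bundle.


underlying: ruur-bu-ru
CASE=ri - signalled by the affix -bu
NUM=ib - signalled by the affix -ru
check: ruurburu -> ruurburu -> ruurburu -> ruuraburu -> ruraburu
lemma: ruur; CASE=ri; NUM=ib


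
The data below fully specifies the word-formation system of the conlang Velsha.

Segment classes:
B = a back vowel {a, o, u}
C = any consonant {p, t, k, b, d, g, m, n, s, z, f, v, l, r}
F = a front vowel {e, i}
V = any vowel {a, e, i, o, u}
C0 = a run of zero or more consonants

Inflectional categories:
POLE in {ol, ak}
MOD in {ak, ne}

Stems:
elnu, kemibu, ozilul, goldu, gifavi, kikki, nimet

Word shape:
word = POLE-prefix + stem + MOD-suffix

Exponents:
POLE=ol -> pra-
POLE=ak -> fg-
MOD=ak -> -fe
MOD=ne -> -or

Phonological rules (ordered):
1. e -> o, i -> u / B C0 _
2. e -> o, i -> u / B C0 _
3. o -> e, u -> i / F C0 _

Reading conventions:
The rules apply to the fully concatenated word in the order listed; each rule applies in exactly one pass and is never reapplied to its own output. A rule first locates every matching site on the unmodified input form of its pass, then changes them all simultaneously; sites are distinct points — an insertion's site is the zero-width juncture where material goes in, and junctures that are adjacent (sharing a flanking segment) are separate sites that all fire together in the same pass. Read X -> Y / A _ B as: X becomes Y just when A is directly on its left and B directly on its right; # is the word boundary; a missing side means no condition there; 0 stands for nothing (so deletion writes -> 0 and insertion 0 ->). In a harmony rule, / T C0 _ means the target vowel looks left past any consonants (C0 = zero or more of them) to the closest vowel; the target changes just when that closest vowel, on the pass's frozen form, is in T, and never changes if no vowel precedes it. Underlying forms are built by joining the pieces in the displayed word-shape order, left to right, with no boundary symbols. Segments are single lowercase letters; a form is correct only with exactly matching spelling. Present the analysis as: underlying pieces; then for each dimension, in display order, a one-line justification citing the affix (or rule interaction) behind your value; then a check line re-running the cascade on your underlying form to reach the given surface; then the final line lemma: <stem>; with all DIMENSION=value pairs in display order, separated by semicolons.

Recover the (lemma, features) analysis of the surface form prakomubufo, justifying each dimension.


underlying: pra-kemibu-fe
POLE=ol - signalled by the affix pra-
MOD=ak - signalled by the affix -fe
check: prakemibufe -> prakomibufo -> prakomubufo -> prakomubufo
lemma: kemibu; POLE=ol; MOD=ak


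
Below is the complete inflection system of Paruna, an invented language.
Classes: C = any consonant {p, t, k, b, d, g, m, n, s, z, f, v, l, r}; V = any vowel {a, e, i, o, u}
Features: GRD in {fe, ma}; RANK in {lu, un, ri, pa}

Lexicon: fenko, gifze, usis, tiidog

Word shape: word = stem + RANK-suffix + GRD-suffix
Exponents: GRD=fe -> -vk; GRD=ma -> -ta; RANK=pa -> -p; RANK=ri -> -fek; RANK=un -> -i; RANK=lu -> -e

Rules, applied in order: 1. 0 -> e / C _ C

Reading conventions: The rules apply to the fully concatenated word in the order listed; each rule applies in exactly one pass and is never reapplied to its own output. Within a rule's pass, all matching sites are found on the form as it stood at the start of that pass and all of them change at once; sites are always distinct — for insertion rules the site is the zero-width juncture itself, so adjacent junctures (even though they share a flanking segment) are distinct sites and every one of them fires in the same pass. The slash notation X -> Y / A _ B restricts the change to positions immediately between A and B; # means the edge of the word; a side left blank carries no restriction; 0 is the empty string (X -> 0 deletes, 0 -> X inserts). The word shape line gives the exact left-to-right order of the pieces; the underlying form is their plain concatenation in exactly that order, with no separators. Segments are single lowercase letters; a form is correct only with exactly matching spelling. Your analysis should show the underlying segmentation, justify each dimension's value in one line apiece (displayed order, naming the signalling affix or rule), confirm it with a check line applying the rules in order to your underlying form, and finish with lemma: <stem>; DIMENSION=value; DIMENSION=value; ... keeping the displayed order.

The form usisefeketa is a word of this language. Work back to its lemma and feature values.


underlying: usis-fek-ta
GRD=ma - signalled by the affix -ta
RANK=ri - signalled by the affix -fek
check: usisfekta -> usisefeketa
lemma: usis; GRD=ma; RANK=ri


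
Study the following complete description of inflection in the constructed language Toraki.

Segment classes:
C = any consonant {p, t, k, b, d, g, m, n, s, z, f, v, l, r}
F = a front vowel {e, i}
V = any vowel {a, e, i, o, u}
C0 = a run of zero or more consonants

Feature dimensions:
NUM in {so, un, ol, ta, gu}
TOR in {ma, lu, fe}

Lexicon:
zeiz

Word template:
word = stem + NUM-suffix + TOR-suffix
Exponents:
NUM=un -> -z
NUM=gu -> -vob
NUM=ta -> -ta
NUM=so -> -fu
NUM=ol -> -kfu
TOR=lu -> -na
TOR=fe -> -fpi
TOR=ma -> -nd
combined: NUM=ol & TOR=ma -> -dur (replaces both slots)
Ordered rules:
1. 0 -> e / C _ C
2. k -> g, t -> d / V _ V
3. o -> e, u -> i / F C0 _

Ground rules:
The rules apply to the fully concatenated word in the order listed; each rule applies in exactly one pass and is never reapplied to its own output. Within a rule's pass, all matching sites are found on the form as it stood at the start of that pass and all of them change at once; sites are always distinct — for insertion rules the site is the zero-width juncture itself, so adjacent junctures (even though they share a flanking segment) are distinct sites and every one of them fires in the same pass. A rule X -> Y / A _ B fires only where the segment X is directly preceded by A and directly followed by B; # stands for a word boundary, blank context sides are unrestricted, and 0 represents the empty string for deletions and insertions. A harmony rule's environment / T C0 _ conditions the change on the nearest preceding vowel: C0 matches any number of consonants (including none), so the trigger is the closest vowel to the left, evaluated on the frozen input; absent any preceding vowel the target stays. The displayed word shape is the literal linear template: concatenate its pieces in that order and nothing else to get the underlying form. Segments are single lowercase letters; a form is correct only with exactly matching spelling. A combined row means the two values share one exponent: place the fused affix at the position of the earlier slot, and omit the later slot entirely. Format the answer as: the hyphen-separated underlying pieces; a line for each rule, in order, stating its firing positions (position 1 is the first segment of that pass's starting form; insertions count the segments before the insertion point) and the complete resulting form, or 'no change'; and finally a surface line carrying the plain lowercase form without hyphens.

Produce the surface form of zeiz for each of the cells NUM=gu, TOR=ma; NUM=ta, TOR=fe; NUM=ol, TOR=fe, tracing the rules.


cell NUM=gu, TOR=ma:
underlying: zeiz-vob-nd
1. 0 -> e / C _ C: inserts after position(s) 4, 7, 8: zeizevobened
2. k -> g, t -> d / V _ V: no change
3. o -> e, u -> i / F C0 _: fires at position(s) 7: zeizevebened
surface: zeizevebened

cell NUM=ta, TOR=fe:
underlying: zeiz-ta-fpi
1. 0 -> e / C _ C: inserts after position(s) 4, 7: zeizetafepi
2. k -> g, t -> d / V _ V: fires at position(s) 6: zeizedafepi
3. o -> e, u -> i / F C0 _: no change
surface: zeizedafepi

cell NUM=ol, TOR=fe:
underlying: zeiz-kfu-fpi
1. 0 -> e / C _ C: inserts after position(s) 4, 5, 8: zeizekefufepi
2. k -> g, t -> d / V _ V: fires at position(s) 6: zeizegefufepi
3. o -> e, u -> i / F C0 _: fires at position(s) 9: zeizegefifepi
surface: zeizegefifepi


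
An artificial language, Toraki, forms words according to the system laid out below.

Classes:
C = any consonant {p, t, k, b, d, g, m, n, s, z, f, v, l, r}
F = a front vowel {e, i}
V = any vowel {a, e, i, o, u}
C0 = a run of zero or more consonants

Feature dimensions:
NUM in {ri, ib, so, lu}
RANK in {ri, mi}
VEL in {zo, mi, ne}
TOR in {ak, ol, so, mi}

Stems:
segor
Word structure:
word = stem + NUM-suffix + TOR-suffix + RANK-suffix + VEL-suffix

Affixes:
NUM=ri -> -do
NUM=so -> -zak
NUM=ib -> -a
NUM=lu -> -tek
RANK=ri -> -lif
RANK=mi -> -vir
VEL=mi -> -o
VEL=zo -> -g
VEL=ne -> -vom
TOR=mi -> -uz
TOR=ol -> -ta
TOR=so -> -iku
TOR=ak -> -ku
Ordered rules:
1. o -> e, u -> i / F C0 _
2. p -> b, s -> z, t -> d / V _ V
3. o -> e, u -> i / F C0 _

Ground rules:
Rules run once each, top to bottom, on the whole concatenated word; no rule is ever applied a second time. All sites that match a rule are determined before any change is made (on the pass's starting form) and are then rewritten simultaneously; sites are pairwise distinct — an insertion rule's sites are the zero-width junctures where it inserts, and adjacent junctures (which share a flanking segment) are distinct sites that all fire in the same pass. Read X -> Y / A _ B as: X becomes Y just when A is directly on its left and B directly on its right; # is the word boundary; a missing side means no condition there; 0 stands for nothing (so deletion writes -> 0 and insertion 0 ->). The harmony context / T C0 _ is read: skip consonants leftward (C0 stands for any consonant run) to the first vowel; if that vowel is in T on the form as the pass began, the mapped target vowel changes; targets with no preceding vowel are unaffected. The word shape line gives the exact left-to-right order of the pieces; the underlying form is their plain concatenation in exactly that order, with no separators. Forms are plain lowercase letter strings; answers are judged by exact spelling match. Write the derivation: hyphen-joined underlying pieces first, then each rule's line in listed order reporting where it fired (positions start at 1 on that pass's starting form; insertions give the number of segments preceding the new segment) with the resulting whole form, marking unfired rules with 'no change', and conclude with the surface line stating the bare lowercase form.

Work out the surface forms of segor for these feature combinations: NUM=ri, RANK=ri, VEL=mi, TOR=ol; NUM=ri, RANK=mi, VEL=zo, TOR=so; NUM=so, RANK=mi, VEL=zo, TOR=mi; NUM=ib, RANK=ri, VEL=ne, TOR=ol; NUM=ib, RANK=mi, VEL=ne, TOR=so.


cell NUM=ri, RANK=ri, VEL=mi, TOR=ol:
underlying: segor-do-ta-lif-o
1. o -> e, u -> i / F C0 _: fires at position(s) 4, 13: segerdotalife
2. p -> b, s -> z, t -> d / V _ V: fires at position(s) 8: segerdodalife
3. o -> e, u -> i / F C0 _: fires at position(s) 7: segerdedalife
surface: segerdedalife

cell NUM=ri, RANK=mi, VEL=zo, TOR=so:
underlying: segor-do-iku-vir-g
1. o -> e, u -> i / F C0 _: fires at position(s) 4, 10: segerdoikivirg
2. p -> b, s -> z, t -> d / V _ V: no change
3. o -> e, u -> i / F C0 _: fires at position(s) 7: segerdeikivirg
surface: segerdeikivirg

cell NUM=so, RANK=mi, VEL=zo, TOR=mi:
underlying: segor-zak-uz-vir-g
1. o -> e, u -> i / F C0 _: fires at position(s) 4: segerzakuzvirg
2. p -> b, s -> z, t -> d / V _ V: no change
3. o -> e, u -> i / F C0 _: no change
surface: segerzakuzvirg

cell NUM=ib, RANK=ri, VEL=ne, TOR=ol:
underlying: segor-a-ta-lif-vom
1. o -> e, u -> i / F C0 _: fires at position(s) 4, 13: segeratalifvem
2. p -> b, s -> z, t -> d / V _ V: fires at position(s) 7: segeradalifvem
3. o -> e, u -> i / F C0 _: no change
surface: segeradalifvem

cell NUM=ib, RANK=mi, VEL=ne, TOR=so:
underlying: segor-a-iku-vir-vom
1. o -> e, u -> i / F C0 _: fires at position(s) 4, 9, 14: segeraikivirvem
2. p -> b, s -> z, t -> d / V _ V: no change
3. o -> e, u -> i / F C0 _: no change
surface: segeraikivirvem


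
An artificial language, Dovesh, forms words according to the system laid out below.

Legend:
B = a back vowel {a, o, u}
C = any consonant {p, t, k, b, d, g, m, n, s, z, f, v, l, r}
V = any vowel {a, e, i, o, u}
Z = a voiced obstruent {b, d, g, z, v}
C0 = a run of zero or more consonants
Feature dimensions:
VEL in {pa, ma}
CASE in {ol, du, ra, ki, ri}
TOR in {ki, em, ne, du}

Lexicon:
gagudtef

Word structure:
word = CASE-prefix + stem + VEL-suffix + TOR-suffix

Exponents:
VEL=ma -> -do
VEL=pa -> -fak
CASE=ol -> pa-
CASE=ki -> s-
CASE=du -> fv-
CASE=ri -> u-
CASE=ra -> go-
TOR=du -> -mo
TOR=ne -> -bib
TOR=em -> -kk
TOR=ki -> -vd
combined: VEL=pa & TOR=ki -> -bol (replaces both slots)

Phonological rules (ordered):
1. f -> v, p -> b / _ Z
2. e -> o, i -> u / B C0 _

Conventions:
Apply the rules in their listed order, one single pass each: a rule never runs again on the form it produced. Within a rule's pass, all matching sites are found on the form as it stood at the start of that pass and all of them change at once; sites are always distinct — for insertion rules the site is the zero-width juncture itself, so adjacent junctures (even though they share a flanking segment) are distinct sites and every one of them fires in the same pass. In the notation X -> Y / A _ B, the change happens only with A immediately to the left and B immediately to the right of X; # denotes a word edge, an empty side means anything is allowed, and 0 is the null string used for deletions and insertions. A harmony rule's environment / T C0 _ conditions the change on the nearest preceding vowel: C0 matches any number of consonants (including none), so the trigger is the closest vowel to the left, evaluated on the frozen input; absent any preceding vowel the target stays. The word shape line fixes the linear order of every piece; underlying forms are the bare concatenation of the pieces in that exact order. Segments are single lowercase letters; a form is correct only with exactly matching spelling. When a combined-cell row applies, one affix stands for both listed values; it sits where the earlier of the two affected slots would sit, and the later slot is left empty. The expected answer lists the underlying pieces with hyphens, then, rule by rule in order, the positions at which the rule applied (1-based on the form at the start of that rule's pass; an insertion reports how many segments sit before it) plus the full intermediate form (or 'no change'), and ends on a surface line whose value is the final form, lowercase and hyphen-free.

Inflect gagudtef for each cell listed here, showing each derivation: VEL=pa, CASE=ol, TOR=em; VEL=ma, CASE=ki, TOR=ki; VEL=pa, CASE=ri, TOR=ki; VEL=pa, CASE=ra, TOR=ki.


cell VEL=pa, CASE=ol, TOR=em:
underlying: pa-gagudtef-fak-kk
1. f -> v, p -> b / _ Z: no change
2. e -> o, i -> u / B C0 _: fires at position(s) 9: pagagudtoffakkk
surface: pagagudtoffakkk

cell VEL=ma, CASE=ki, TOR=ki:
underlying: s-gagudtef-do-vd
1. f -> v, p -> b / _ Z: fires at position(s) 9: sgagudtevdovd
2. e -> o, i -> u / B C0 _: fires at position(s) 8: sgagudtovdovd
surface: sgagudtovdovd

cell VEL=pa, CASE=ri, TOR=ki:
underlying: u-gagudtef-bol
1. f -> v, p -> b / _ Z: fires at position(s) 9: ugagudtevbol
2. e -> o, i -> u / B C0 _: fires at position(s) 8: ugagudtovbol
surface: ugagudtovbol

cell VEL=pa, CASE=ra, TOR=ki:
underlying: go-gagudtef-bol
1. f -> v, p -> b / _ Z: fires at position(s) 10: gogagudtevbol
2. e -> o, i -> u / B C0 _: fires at position(s) 9: gogagudtovbol
surface: gogagudtovbol
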